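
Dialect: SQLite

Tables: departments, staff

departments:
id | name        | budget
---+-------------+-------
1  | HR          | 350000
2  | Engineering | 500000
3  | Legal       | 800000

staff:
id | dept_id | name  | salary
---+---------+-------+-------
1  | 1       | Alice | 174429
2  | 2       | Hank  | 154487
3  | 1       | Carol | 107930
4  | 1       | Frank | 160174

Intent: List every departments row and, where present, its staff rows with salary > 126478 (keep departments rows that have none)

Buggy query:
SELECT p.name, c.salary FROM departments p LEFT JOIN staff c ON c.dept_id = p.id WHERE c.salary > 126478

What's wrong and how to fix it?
Bug: Filtering c.salary in WHERE discards the NULL rows produced by LEFT JOIN, turning it into an inner join

Fix: Put 'c.salary > 126478' in the JOIN's ON clause instead of WHERE

Corrected query:
SELECT p.name, c.salary FROM departments p LEFT JOIN staff c ON c.dept_id = p.id AND c.salary > 126478

Result:
name        | salary
------------+-------
HR          | 160174
HR          | 174429
Engineering | 154487
Legal       | NULL  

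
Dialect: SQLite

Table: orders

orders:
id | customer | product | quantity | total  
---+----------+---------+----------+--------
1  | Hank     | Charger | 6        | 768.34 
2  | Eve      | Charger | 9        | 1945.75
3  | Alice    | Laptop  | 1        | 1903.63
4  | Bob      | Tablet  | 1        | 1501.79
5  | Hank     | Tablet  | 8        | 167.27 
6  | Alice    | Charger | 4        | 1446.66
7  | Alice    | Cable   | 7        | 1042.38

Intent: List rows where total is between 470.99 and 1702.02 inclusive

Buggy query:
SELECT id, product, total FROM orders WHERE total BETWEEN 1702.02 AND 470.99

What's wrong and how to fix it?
Bug: BETWEEN expects the lower bound first; with 1702.02 AND 470.99 the range is empty

Fix: Write BETWEEN 470.99 AND 1702.02

Corrected query:
SELECT id, product, total FROM orders WHERE total BETWEEN 470.99 AND 1702.02

Result:
id | product | total  
---+---------+--------
1  | Charger | 768.34 
4  | Tablet  | 1501.79
6  | Charger | 1446.66
7  | Cable   | 1042.38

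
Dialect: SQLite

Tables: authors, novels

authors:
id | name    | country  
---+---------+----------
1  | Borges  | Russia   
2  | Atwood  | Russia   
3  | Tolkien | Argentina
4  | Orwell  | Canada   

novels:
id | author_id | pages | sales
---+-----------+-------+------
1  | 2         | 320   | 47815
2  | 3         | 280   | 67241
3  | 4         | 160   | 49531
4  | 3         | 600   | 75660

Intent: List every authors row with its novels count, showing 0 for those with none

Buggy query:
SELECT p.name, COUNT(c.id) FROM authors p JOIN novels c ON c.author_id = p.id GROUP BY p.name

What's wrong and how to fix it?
Bug: An inner join excludes parents with zero children

Fix: Switch to LEFT JOIN to retain unmatched parent rows

Corrected query:
SELECT p.name, COUNT(c.id) FROM authors p LEFT JOIN novels c ON c.author_id = p.id GROUP BY p.name

Result:
name    | COUNT(c.id)
--------+------------
Atwood  | 1          
Borges  | 0          
Orwell  | 1          
Tolkien | 2          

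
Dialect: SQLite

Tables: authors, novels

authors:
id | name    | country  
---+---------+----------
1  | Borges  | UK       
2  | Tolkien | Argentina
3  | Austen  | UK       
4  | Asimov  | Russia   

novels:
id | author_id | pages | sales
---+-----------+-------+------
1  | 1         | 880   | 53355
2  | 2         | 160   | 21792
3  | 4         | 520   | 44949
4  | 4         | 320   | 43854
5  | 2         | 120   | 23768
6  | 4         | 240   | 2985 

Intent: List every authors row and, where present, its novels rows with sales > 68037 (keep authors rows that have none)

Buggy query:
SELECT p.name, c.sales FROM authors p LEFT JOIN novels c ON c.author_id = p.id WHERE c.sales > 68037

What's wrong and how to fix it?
Bug: A WHERE condition on the right-hand table after LEFT JOIN drops unmatched parents

Fix: Move the right-table condition into the ON clause so unmatched parents are kept

Corrected query:
SELECT p.name, c.sales FROM authors p LEFT JOIN novels c ON c.author_id = p.id AND c.sales > 68037

Result:
name    | sales
--------+------
Borges  | NULL 
Tolkien | NULL 
Austen  | NULL 
Asimov  | NULL 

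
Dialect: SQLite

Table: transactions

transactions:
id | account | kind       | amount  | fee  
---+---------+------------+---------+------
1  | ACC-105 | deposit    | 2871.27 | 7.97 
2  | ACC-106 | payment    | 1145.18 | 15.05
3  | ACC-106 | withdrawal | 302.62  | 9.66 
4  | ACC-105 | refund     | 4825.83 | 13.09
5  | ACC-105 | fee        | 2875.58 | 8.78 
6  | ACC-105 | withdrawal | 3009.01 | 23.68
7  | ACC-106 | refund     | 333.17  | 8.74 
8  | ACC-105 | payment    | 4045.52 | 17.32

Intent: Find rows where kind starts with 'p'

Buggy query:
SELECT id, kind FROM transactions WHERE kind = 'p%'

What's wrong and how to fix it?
Bug: Wildcards only work with LIKE; '=' treats '%' as a literal character

Fix: Use LIKE for wildcard pattern matching

Corrected query:
SELECT id, kind FROM transactions WHERE kind LIKE 'p%'

Result:
id | kind   
---+--------
2  | payment
8  | payment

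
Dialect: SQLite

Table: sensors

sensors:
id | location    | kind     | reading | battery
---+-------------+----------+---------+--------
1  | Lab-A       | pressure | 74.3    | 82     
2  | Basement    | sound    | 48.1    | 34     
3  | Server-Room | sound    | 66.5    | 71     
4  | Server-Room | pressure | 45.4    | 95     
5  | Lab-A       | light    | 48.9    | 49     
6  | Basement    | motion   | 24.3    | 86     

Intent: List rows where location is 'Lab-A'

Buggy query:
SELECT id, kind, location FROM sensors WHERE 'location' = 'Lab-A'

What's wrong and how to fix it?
Bug: 'location' in single quotes is a string literal, not the column; the comparison is literal-vs-literal and never true

Fix: Reference the column as location without single quotes

Corrected query:
SELECT id, kind, location FROM sensors WHERE location = 'Lab-A'

Result:
id | kind     | location
---+----------+---------
1  | pressure | Lab-A   
5  | light    | Lab-A   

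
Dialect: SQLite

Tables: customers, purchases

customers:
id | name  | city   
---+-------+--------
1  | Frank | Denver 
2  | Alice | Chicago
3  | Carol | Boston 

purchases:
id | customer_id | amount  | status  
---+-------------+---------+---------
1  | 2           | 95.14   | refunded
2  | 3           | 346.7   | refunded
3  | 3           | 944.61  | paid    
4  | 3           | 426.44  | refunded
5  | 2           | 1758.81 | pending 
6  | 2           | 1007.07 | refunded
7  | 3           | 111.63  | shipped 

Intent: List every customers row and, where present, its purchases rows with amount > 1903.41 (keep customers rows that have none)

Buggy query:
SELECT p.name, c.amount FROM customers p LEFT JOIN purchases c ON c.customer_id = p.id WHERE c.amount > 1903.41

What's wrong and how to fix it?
Bug: Filtering c.amount in WHERE discards the NULL rows produced by LEFT JOIN, turning it into an inner join

Fix: Move the right-table condition into the ON clause so unmatched parents are kept

Corrected query:
SELECT p.name, c.amount FROM customers p LEFT JOIN purchases c ON c.customer_id = p.id AND c.amount > 1903.41

Result:
name  | amount
------+-------
Frank | NULL  
Alice | NULL  
Carol | NULL  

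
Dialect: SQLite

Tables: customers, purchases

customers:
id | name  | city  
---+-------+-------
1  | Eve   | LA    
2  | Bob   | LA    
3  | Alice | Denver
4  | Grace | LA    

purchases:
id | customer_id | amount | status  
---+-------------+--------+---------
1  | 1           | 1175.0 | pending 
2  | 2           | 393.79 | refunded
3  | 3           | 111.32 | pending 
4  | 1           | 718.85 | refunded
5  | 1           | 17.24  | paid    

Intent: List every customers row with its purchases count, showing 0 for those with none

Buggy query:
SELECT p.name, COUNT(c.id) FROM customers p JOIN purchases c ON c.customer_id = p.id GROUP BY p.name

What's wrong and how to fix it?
Bug: An inner join excludes parents with zero children

Fix: Switch to LEFT JOIN to retain unmatched parent rows

Corrected query:
SELECT p.name, COUNT(c.id) FROM customers p LEFT JOIN purchases c ON c.customer_id = p.id GROUP BY p.name

Result:
name  | COUNT(c.id)
------+------------
Alice | 1          
Bob   | 1          
Eve   | 3          
Grace | 0          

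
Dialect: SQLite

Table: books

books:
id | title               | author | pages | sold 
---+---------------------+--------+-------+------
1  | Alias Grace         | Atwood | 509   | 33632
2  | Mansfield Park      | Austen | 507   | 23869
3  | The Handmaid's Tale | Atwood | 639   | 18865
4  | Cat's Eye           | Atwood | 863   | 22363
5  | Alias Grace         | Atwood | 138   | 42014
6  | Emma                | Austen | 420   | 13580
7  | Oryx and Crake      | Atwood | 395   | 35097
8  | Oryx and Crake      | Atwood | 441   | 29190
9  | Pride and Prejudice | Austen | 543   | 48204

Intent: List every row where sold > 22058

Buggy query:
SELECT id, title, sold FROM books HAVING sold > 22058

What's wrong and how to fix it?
Bug: This is a non-aggregate query (no GROUP BY, no aggregates), so in SQLite the HAVING clause is invalid here; a row-level condition belongs in WHERE

Fix: Replace HAVING with WHERE since the condition applies to individual rows

Corrected query:
SELECT id, title, sold FROM books WHERE sold > 22058

Result:
id | title               | sold 
---+---------------------+------
1  | Alias Grace         | 33632
2  | Mansfield Park      | 23869
4  | Cat's Eye           | 22363
5  | Alias Grace         | 42014
7  | Oryx and Crake      | 35097
8  | Oryx and Crake      | 29190
9  | Pride and Prejudice | 48204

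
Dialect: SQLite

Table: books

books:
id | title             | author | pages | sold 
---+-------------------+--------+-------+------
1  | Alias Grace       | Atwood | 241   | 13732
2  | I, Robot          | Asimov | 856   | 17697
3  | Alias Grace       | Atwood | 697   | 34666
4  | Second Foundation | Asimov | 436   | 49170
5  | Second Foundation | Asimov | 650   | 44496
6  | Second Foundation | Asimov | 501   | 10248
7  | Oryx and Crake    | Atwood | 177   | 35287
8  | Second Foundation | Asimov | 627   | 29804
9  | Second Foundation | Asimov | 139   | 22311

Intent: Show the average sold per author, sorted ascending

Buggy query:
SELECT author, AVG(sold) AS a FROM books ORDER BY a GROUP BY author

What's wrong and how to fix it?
Bug: ORDER BY appears before GROUP BY; SQL clause order requires GROUP BY first

Fix: Move ORDER BY to the end, after GROUP BY

Corrected query:
SELECT author, AVG(sold) AS a FROM books GROUP BY author ORDER BY a

Result:
author | a           
-------+-------------
Atwood | 27895       
Asimov | 28954.333333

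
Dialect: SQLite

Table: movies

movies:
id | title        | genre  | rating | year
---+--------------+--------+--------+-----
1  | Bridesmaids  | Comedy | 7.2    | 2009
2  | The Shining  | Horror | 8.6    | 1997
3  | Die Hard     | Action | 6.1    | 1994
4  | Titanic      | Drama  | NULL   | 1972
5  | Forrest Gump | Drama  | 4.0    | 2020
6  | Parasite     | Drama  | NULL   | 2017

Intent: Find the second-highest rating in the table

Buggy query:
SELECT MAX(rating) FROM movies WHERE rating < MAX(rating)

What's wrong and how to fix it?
Bug: The inner MAX is an aggregate inside WHERE, which is not allowed

Fix: Compute the overall MAX in a subquery, then take MAX of rows below it

Corrected query:
SELECT MAX(rating) FROM movies WHERE rating < (SELECT MAX(rating) FROM movies)

Result:
MAX(rating)
-----------
7.2        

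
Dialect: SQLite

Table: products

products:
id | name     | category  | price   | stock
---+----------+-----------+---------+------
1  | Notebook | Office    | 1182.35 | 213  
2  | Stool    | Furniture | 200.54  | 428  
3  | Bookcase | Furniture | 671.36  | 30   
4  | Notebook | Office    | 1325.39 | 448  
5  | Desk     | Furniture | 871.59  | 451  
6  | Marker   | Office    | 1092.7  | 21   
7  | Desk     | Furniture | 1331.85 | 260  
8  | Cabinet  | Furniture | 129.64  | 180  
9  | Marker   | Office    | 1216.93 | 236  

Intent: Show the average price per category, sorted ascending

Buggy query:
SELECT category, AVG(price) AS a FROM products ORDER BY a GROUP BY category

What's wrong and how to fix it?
Bug: GROUP BY must precede ORDER BY

Fix: Move ORDER BY to the end, after GROUP BY

Corrected query:
SELECT category, AVG(price) AS a FROM products GROUP BY category ORDER BY a

Result:
category  | a        
----------+----------
Furniture | 640.996  
Office    | 1204.3425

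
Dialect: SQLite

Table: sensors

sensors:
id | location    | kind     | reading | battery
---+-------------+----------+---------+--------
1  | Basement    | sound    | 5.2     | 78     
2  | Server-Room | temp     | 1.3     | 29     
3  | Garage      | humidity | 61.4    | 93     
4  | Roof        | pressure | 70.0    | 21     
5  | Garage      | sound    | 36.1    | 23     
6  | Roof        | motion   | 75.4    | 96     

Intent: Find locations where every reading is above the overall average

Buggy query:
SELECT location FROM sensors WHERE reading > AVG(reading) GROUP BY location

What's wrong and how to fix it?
Bug: WHERE evaluates per row before aggregation, so AVG() is unavailable

Fix: Compute the overall average in a scalar subquery and compare each group's MIN against it in HAVING

Corrected query:
SELECT location FROM sensors GROUP BY location HAVING MIN(reading) > (SELECT AVG(reading) FROM sensors)

Result:
location
--------
Roof    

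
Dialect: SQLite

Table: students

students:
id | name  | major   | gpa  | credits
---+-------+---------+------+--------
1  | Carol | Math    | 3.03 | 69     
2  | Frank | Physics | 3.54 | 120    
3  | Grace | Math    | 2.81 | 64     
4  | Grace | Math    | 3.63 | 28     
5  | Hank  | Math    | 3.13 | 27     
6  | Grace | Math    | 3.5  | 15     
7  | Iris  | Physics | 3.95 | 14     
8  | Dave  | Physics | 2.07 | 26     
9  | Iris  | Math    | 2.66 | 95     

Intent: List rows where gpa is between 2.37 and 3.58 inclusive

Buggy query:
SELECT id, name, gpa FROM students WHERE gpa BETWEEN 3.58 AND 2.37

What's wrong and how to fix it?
Bug: BETWEEN expects the lower bound first; with 3.58 AND 2.37 the range is empty

Fix: Write BETWEEN 2.37 AND 3.58

Corrected query:
SELECT id, name, gpa FROM students WHERE gpa BETWEEN 2.37 AND 3.58

Result:
id | name  | gpa 
---+-------+-----
1  | Carol | 3.03
2  | Frank | 3.54
3  | Grace | 2.81
5  | Hank  | 3.13
6  | Grace | 3.5 
9  | Iris  | 2.66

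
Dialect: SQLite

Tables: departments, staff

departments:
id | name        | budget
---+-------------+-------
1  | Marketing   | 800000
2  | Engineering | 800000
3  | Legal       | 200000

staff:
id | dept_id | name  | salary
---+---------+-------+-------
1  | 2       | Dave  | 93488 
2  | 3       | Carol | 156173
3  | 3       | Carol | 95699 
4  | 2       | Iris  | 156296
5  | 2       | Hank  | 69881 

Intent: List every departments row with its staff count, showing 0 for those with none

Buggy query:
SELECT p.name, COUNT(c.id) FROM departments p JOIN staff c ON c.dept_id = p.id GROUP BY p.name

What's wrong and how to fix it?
Bug: INNER JOIN drops departments rows that have no matching staff rows

Fix: Switch to LEFT JOIN to retain unmatched parent rows

Corrected query:
SELECT p.name, COUNT(c.id) FROM departments p LEFT JOIN staff c ON c.dept_id = p.id GROUP BY p.name

Result:
name        | COUNT(c.id)
------------+------------
Engineering | 3          
Legal       | 2          
Marketing   | 0          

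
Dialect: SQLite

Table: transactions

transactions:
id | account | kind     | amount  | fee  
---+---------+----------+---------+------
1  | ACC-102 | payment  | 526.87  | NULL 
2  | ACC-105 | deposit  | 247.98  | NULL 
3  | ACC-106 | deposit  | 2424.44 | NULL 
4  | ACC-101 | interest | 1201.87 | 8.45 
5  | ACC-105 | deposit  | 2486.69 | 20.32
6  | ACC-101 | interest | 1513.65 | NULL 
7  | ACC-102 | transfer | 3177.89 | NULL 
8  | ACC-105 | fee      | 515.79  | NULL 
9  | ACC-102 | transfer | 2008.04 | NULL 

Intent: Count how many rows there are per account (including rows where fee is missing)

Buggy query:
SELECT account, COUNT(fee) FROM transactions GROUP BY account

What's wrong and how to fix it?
Bug: COUNT(column) counts non-NULL values only; rows with NULL fee aren't counted

Fix: Use COUNT(*) to count all rows regardless of NULL

Corrected query:
SELECT account, COUNT(*) FROM transactions GROUP BY account

Result:
account | COUNT(*)
--------+---------
ACC-101 | 2       
ACC-102 | 3       
ACC-105 | 3       
ACC-106 | 1       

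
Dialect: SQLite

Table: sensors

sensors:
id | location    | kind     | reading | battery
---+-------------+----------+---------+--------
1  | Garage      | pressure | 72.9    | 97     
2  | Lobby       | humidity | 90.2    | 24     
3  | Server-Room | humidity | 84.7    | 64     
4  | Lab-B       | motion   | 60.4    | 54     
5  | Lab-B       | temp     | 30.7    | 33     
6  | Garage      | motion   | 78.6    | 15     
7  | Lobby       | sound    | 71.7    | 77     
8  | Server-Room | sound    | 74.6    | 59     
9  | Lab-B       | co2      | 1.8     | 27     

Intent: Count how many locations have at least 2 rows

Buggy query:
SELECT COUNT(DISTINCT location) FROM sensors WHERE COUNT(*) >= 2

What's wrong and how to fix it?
Bug: WHERE filters individual rows, not groups, so a group-level COUNT is invalid there

Fix: Group first with HAVING COUNT(*) >= 2, then COUNT the resulting groups

Corrected query:
SELECT COUNT(*) FROM (SELECT location FROM sensors GROUP BY location HAVING COUNT(*) >= 2)

Result:
COUNT(*)
--------
4       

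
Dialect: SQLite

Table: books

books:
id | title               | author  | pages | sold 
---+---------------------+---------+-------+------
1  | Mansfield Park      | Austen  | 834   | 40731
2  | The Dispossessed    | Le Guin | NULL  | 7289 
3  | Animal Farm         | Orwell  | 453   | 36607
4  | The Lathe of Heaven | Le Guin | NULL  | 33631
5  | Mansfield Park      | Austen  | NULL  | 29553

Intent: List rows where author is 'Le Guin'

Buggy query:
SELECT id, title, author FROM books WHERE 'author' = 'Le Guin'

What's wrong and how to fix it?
Bug: Single quotes denote string literals in SQL; the column name is being compared as a constant string

Fix: Reference the column as author without single quotes

Corrected query:
SELECT id, title, author FROM books WHERE author = 'Le Guin'

Result:
id | title               | author 
---+---------------------+--------
2  | The Dispossessed    | Le Guin
4  | The Lathe of Heaven | Le Guin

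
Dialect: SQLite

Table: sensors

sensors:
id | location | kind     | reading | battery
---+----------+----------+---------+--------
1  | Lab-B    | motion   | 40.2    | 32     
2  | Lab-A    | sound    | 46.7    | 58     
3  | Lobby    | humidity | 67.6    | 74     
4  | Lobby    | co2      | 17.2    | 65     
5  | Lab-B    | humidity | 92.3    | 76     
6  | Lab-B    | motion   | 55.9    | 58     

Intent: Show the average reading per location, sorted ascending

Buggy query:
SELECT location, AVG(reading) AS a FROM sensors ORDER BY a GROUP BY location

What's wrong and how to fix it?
Bug: ORDER BY appears before GROUP BY; SQL clause order requires GROUP BY first

Fix: Move ORDER BY to the end, after GROUP BY

Corrected query:
SELECT location, AVG(reading) AS a FROM sensors GROUP BY location ORDER BY a

Result:
location | a   
---------+-----
Lobby    | 42.4
Lab-A    | 46.7
Lab-B    | 62.8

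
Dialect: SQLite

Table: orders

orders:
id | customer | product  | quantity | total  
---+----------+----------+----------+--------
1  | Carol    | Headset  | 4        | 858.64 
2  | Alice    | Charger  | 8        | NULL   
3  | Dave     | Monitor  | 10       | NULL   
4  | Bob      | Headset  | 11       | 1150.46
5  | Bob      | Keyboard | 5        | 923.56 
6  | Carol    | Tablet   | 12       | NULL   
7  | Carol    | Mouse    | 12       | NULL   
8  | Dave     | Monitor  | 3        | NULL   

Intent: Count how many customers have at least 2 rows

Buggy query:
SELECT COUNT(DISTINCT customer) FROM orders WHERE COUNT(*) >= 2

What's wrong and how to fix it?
Bug: COUNT(*) cannot appear in WHERE; the per-group count doesn't exist yet

Fix: Use a subquery that GROUPs and filters with HAVING, then count its rows

Corrected query:
SELECT COUNT(*) FROM (SELECT customer FROM orders GROUP BY customer HAVING COUNT(*) >= 2)

Result:
COUNT(*)
--------
3       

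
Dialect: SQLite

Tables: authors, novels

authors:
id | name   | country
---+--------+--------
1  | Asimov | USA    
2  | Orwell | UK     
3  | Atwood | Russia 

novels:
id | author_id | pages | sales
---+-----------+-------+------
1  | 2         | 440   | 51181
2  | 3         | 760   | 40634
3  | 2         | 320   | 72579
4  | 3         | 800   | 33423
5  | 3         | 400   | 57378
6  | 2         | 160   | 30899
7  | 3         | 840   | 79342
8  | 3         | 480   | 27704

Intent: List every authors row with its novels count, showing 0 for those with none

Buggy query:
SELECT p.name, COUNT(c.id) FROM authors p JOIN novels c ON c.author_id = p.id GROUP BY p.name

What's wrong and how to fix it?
Bug: INNER JOIN drops authors rows that have no matching novels rows

Fix: Use LEFT JOIN so parents without children still appear (COUNT(c.id) gives 0)

Corrected query:
SELECT p.name, COUNT(c.id) FROM authors p LEFT JOIN novels c ON c.author_id = p.id GROUP BY p.name

Result:
name   | COUNT(c.id)
-------+------------
Asimov | 0          
Atwood | 5          
Orwell | 3          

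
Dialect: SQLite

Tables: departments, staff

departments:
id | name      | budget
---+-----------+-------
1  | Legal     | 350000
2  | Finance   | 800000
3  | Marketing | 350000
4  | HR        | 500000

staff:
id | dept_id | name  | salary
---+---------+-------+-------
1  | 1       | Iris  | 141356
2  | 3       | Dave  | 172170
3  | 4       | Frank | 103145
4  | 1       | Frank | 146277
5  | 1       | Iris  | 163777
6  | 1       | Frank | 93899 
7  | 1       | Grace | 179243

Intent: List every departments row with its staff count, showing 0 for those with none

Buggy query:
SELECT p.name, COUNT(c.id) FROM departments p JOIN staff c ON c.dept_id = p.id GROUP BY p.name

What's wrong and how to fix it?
Bug: INNER JOIN drops departments rows that have no matching staff rows

Fix: Switch to LEFT JOIN to retain unmatched parent rows

Corrected query:
SELECT p.name, COUNT(c.id) FROM departments p LEFT JOIN staff c ON c.dept_id = p.id GROUP BY p.name

Result:
name      | COUNT(c.id)
----------+------------
Finance   | 0          
HR        | 1          
Legal     | 5          
Marketing | 1          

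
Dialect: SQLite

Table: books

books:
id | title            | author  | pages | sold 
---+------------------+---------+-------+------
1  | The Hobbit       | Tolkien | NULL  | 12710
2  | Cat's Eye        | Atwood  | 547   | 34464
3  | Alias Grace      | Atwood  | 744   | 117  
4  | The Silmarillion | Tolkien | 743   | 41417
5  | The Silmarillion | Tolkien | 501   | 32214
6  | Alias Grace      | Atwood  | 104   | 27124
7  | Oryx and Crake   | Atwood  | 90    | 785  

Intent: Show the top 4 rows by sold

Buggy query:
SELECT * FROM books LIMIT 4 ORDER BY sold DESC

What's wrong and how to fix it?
Bug: ORDER BY cannot follow LIMIT; LIMIT is the final clause

Fix: Sort with ORDER BY, then apply LIMIT

Corrected query:
SELECT * FROM books ORDER BY sold DESC LIMIT 4

Result:
id | title            | author  | pages | sold 
---+------------------+---------+-------+------
4  | The Silmarillion | Tolkien | 743   | 41417
2  | Cat's Eye        | Atwood  | 547   | 34464
5  | The Silmarillion | Tolkien | 501   | 32214
6  | Alias Grace      | Atwood  | 104   | 27124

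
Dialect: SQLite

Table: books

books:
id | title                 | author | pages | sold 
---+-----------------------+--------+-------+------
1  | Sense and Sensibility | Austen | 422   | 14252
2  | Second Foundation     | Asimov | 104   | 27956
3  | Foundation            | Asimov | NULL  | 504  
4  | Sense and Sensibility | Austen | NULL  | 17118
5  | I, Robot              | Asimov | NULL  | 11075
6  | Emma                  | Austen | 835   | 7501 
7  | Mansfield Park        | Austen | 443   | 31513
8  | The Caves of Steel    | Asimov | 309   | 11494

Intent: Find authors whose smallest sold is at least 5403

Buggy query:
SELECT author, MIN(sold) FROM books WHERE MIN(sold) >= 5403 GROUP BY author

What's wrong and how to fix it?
Bug: Aggregates like MIN are computed per group after WHERE runs

Fix: Use HAVING for the per-group MIN condition

Corrected query:
SELECT author, MIN(sold) FROM books GROUP BY author HAVING MIN(sold) >= 5403

Result:
author | MIN(sold)
-------+----------
Austen | 7501     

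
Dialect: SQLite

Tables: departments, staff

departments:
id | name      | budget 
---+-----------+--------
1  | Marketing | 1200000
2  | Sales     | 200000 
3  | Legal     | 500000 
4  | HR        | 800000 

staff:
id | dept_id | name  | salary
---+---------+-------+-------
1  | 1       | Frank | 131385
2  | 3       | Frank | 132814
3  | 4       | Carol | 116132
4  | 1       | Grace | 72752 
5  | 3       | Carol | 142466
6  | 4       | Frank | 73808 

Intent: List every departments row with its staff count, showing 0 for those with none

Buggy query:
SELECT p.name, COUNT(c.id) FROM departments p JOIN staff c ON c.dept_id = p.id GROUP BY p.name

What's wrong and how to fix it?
Bug: INNER JOIN drops departments rows that have no matching staff rows

Fix: Switch to LEFT JOIN to retain unmatched parent rows

Corrected query:
SELECT p.name, COUNT(c.id) FROM departments p LEFT JOIN staff c ON c.dept_id = p.id GROUP BY p.name

Result:
name      | COUNT(c.id)
----------+------------
HR        | 2          
Legal     | 2          
Marketing | 2          
Sales     | 0          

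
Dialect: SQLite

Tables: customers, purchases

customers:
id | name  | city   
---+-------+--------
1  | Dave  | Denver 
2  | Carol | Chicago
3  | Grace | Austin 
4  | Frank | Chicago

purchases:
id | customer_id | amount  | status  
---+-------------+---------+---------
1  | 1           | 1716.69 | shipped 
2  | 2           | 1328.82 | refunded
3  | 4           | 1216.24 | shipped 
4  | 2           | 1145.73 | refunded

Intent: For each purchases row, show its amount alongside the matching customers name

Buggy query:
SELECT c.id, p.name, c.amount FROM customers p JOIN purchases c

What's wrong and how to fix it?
Bug: JOIN with no ON clause produces a cartesian product; every purchases row pairs with every customers row

Fix: Add ON c.customer_id = p.id to the JOIN

Corrected query:
SELECT c.id, p.name, c.amount FROM customers p JOIN purchases c ON c.customer_id = p.id

Result:
id | name  | amount 
---+-------+--------
1  | Dave  | 1716.69
2  | Carol | 1328.82
3  | Frank | 1216.24
4  | Carol | 1145.73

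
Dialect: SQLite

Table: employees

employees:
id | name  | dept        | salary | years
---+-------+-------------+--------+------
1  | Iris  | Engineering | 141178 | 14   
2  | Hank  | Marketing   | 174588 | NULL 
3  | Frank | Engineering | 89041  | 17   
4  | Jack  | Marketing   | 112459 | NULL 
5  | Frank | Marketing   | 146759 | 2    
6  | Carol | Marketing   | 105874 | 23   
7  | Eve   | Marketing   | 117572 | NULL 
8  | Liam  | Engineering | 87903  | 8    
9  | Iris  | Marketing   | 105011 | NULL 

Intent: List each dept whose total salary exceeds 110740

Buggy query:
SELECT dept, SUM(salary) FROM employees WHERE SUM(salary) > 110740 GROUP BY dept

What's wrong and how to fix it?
Bug: Aggregate functions cannot appear in a WHERE clause

Fix: Use HAVING (which filters groups after aggregation) instead of WHERE

Corrected query:
SELECT dept, SUM(salary) FROM employees GROUP BY dept HAVING SUM(salary) > 110740

Result:
dept        | SUM(salary)
------------+------------
Engineering | 318122     
Marketing   | 762263     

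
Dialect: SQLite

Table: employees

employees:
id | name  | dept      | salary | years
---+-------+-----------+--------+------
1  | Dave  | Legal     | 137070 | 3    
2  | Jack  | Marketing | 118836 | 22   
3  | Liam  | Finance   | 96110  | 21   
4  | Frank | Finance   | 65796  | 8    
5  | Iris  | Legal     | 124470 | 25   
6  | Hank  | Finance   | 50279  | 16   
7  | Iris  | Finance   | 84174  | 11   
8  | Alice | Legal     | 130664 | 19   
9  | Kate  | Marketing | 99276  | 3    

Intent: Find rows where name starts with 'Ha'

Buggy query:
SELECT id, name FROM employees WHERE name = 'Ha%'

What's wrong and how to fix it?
Bug: '=' compares the literal string including the % character; pattern matching needs LIKE

Fix: Use LIKE for wildcard pattern matching

Corrected query:
SELECT id, name FROM employees WHERE name LIKE 'Ha%'

Result:
id | name
---+-----
6  | Hank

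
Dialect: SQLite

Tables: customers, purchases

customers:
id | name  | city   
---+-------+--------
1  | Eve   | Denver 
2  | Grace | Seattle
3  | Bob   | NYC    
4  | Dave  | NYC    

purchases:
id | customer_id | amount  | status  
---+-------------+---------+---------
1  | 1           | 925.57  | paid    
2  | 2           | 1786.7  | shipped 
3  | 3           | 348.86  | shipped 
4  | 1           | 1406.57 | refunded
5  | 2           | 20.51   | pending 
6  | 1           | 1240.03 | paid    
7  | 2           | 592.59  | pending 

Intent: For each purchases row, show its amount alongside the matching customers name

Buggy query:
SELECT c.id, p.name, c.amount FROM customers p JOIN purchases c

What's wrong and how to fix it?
Bug: JOIN with no ON clause produces a cartesian product; every purchases row pairs with every customers row

Fix: Add ON c.customer_id = p.id to the JOIN

Corrected query:
SELECT c.id, p.name, c.amount FROM customers p JOIN purchases c ON c.customer_id = p.id

Result:
id | name  | amount 
---+-------+--------
1  | Eve   | 925.57 
2  | Grace | 1786.7 
3  | Bob   | 348.86 
4  | Eve   | 1406.57
5  | Grace | 20.51  
6  | Eve   | 1240.03
7  | Grace | 592.59 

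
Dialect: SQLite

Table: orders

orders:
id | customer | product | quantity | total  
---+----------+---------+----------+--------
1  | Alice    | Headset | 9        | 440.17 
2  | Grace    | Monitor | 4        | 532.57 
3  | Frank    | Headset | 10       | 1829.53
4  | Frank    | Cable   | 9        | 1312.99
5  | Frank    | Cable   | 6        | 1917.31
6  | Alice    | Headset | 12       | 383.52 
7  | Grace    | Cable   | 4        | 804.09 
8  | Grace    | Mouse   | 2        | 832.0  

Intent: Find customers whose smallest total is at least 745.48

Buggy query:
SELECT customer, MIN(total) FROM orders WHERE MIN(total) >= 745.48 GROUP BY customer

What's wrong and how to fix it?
Bug: MIN() in WHERE is a misuse of aggregate

Fix: Use HAVING for the per-group MIN condition

Corrected query:
SELECT customer, MIN(total) FROM orders GROUP BY customer HAVING MIN(total) >= 745.48

Result:
customer | MIN(total)
---------+-----------
Frank    | 1312.99   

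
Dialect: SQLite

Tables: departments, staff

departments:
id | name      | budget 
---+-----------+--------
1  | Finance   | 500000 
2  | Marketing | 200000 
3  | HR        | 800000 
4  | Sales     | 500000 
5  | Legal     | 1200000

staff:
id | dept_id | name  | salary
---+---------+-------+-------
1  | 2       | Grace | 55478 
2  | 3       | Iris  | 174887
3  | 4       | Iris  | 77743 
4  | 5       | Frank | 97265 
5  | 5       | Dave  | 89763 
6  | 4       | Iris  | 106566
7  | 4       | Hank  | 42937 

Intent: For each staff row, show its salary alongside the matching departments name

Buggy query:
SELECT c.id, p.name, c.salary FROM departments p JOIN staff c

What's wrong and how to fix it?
Bug: JOIN with no ON clause produces a cartesian product; every staff row pairs with every departments row

Fix: Specify the join condition linking the foreign key to the parent id

Corrected query:
SELECT c.id, p.name, c.salary FROM departments p JOIN staff c ON c.dept_id = p.id

Result:
id | name      | salary
---+-----------+-------
1  | Marketing | 55478 
2  | HR        | 174887
3  | Sales     | 77743 
4  | Legal     | 97265 
5  | Legal     | 89763 
6  | Sales     | 106566
7  | Sales     | 42937 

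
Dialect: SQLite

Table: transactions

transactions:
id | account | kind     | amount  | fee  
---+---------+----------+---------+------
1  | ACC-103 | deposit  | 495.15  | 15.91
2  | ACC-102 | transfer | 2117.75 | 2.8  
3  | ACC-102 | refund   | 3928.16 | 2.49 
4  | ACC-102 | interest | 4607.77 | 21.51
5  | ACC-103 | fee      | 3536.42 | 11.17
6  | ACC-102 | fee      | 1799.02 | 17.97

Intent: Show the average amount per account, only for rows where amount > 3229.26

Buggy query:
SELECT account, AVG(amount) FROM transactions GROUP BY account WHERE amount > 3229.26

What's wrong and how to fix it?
Bug: WHERE cannot follow GROUP BY

Fix: Move the WHERE clause before GROUP BY

Corrected query:
SELECT account, AVG(amount) FROM transactions WHERE amount > 3229.26 GROUP BY account

Result:
account | AVG(amount)
--------+------------
ACC-102 | 4267.965   
ACC-103 | 3536.42    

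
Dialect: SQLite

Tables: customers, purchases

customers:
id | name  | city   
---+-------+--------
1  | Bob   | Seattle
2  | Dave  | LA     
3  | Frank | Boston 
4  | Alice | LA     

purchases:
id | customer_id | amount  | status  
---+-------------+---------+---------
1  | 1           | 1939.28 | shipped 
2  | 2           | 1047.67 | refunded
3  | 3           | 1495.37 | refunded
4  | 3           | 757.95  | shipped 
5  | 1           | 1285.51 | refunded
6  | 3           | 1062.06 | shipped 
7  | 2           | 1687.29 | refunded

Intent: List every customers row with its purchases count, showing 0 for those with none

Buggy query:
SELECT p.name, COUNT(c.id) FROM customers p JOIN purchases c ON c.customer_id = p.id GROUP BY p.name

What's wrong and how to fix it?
Bug: An inner join excludes parents with zero children

Fix: Switch to LEFT JOIN to retain unmatched parent rows

Corrected query:
SELECT p.name, COUNT(c.id) FROM customers p LEFT JOIN purchases c ON c.customer_id = p.id GROUP BY p.name

Result:
name  | COUNT(c.id)
------+------------
Alice | 0          
Bob   | 2          
Dave  | 2          
Frank | 3          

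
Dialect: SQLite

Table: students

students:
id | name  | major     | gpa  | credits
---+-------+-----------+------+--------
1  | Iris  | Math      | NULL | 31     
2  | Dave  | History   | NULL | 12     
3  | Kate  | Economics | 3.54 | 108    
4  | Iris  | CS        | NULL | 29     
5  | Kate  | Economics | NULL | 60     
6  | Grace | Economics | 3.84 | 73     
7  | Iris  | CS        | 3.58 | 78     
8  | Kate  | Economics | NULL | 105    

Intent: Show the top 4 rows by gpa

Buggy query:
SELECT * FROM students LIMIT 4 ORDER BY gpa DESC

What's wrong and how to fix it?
Bug: LIMIT must come after ORDER BY

Fix: Sort with ORDER BY, then apply LIMIT

Corrected query:
SELECT * FROM students ORDER BY gpa DESC LIMIT 4

Result:
id | name  | major     | gpa  | credits
---+-------+-----------+------+--------
6  | Grace | Economics | 3.84 | 73     
7  | Iris  | CS        | 3.58 | 78     
3  | Kate  | Economics | 3.54 | 108    
1  | Iris  | Math      | NULL | 31     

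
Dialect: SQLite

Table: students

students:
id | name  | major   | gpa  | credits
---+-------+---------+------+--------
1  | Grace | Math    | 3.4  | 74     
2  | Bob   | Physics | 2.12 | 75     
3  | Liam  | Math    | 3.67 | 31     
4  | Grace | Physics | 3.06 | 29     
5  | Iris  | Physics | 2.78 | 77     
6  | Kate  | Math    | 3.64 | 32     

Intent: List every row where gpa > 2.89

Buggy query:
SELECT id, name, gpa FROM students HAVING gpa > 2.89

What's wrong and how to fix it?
Bug: This is a non-aggregate query (no GROUP BY, no aggregates), so in SQLite the HAVING clause is invalid here; a row-level condition belongs in WHERE

Fix: Use WHERE for row-level filtering

Corrected query:
SELECT id, name, gpa FROM students WHERE gpa > 2.89

Result:
id | name  | gpa 
---+-------+-----
1  | Grace | 3.4 
3  | Liam  | 3.67
4  | Grace | 3.06
6  | Kate  | 3.64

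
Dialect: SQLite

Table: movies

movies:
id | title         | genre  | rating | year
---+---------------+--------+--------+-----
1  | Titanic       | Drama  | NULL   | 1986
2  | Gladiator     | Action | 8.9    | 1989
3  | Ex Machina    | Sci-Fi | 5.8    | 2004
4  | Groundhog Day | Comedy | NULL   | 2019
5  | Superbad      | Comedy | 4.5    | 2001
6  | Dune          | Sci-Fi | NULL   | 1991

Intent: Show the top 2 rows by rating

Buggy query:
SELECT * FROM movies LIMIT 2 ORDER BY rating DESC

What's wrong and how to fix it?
Bug: LIMIT must come after ORDER BY

Fix: Sort with ORDER BY, then apply LIMIT

Corrected query:
SELECT * FROM movies ORDER BY rating DESC LIMIT 2

Result:
id | title      | genre  | rating | year
---+------------+--------+--------+-----
2  | Gladiator  | Action | 8.9    | 1989
3  | Ex Machina | Sci-Fi | 5.8    | 2004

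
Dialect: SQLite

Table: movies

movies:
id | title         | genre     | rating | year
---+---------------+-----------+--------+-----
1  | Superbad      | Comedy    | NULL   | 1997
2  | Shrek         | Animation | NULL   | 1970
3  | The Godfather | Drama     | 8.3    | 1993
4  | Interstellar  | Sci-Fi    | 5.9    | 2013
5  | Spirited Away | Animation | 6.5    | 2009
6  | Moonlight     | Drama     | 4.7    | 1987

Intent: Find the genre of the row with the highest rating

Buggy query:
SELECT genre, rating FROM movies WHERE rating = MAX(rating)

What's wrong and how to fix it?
Bug: MAX(rating) is an aggregate and cannot be used directly in WHERE

Fix: Wrap MAX in a scalar subquery so WHERE compares against a single value

Corrected query:
SELECT genre, rating FROM movies WHERE rating = (SELECT MAX(rating) FROM movies)

Result:
genre | rating
------+-------
Drama | 8.3   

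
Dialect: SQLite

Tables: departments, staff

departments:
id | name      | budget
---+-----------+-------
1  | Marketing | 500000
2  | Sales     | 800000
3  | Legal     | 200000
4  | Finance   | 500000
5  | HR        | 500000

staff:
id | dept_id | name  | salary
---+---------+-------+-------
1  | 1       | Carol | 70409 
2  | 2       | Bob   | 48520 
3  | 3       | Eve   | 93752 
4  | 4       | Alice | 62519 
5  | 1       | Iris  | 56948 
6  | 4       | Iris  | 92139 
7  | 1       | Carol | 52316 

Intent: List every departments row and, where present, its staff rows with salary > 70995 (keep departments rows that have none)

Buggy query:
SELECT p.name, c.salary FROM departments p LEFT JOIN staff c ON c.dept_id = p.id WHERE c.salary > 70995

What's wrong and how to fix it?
Bug: A WHERE condition on the right-hand table after LEFT JOIN drops unmatched parents

Fix: Move the right-table condition into the ON clause so unmatched parents are kept

Corrected query:
SELECT p.name, c.salary FROM departments p LEFT JOIN staff c ON c.dept_id = p.id AND c.salary > 70995

Result:
name      | salary
----------+-------
Marketing | NULL  
Sales     | NULL  
Legal     | 93752 
Finance   | 92139 
HR        | NULL  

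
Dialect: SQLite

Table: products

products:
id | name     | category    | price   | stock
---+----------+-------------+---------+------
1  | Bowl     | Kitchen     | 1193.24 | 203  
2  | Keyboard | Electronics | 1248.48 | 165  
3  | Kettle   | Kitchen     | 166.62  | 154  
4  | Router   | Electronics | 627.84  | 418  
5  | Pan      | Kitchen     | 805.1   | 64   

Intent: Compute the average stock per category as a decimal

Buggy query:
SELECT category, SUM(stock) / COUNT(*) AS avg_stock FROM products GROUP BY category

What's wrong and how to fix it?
Bug: Both operands are integers, so '/' performs integer division and truncates

Fix: Multiply by 1.0 (or CAST to REAL) to force floating-point division

Corrected query:
SELECT category, SUM(stock) * 1.0 / COUNT(*) AS avg_stock FROM products GROUP BY category

Result:
category    | avg_stock 
------------+-----------
Electronics | 291.5     
Kitchen     | 140.333333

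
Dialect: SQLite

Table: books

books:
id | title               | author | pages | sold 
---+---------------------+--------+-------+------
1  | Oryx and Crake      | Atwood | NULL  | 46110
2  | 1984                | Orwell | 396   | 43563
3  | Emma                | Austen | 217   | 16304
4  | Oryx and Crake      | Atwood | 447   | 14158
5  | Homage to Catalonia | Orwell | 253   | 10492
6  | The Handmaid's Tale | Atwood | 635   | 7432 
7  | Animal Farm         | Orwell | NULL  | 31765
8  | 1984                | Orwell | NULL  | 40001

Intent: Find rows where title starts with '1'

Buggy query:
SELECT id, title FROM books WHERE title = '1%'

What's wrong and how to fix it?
Bug: Wildcards only work with LIKE; '=' treats '%' as a literal character

Fix: Use LIKE for wildcard pattern matching

Corrected query:
SELECT id, title FROM books WHERE title LIKE '1%'

Result:
id | title
---+------
2  | 1984 
8  | 1984 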